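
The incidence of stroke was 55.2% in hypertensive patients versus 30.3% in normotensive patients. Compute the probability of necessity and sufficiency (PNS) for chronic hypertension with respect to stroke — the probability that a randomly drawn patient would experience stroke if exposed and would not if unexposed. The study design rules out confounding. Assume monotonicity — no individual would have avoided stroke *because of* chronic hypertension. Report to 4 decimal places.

p₁ = 0.552, p₀ = 0.303.
Under exogeneity and monotonicity, PNS = p₁ − p₀.
PNS = 0.552 − 0.303 = 0.249

PNS ≈ 0.2490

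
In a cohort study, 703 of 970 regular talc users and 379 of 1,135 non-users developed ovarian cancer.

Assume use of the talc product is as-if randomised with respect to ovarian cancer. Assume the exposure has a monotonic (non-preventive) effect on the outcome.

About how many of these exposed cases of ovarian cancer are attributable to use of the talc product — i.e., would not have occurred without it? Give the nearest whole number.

about 379 cases

p₁ = P(outcome | exposed) = 703/970 = 0.72474
p₀ = P(outcome | unexposed) = 379/1135 = 0.33392
PN = (p₁ − p₀)/p₁ = (0.72474 − 0.33392) / 0.72474 ≈ 0.53926.
Attributable cases ≈ PN × (exposed cases) = 0.53926 × 703 ≈ 379.10.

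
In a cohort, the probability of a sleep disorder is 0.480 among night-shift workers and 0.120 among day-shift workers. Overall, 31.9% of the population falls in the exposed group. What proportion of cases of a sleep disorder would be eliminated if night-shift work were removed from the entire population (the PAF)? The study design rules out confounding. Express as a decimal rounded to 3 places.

PAF ≈ 0.489

Let p₁ = 0.48, p₀ = 0.12.
Overall risk P(Y=1) = π·p₁ + (1−π)·p₀ = 0.319×0.48 + 0.681×0.12 = 0.23484.
Under exogeneity, PAF = [P(Y=1) − p₀] / P(Y=1).
PAF = (0.23484 − 0.12) / 0.23484 ≈ 0.4890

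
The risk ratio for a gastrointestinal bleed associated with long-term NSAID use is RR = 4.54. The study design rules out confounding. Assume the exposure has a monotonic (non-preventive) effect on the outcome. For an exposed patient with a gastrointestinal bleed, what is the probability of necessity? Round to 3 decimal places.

Under exogeneity and monotonicity, PN = (RR − 1) / RR = 1 − 1/RR.
PN = (4.54 − 1) / 4.54 = 3.54 / 4.54 ≈ 0.7797

PN ≈ 0.780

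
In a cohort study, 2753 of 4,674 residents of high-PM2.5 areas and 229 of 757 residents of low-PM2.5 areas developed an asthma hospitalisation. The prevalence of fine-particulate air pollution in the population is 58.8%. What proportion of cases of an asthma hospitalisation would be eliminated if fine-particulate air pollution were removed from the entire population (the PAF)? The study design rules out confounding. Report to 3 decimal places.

PAF ≈ 0.358

p₁ = P(outcome | exposed) = 2753/4674 = 0.589
p₀ = P(outcome | unexposed) = 229/757 = 0.30251
Overall risk P(Y=1) = π·p₁ + (1−π)·p₀ = 0.588×0.589 + 0.412×0.30251 = 0.47097.
Under exogeneity, PAF = [P(Y=1) − p₀] / P(Y=1).
PAF = (0.47097 − 0.30251) / 0.47097 ≈ 0.3577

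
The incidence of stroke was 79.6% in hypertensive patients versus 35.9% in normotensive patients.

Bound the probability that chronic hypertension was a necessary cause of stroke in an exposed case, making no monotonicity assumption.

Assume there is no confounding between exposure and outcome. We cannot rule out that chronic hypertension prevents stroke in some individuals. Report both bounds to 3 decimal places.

0.549 ≤ PN ≤ 0.805

p₁ = 0.796, p₀ = 0.359.
Under exogeneity alone the bounds on PN are max{0,(p₁−p₀)/p₁} ≤ PN ≤ min{1,(1−p₀)/p₁}.
  lower = (p₁ − p₀)/p₁ = 0.437 / 0.796 ≈ 0.5490
  upper = min{1, (1 − p₀)/p₁} = 0.641 / 0.796 ≈ 0.8053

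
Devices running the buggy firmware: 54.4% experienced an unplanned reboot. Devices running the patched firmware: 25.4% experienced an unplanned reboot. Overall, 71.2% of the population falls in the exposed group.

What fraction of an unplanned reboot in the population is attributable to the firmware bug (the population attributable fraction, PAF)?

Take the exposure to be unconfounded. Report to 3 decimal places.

p₁ = 0.544, p₀ = 0.254.
Overall risk P(Y=1) = π·p₁ + (1−π)·p₀ = 0.712×0.544 + 0.288×0.254 = 0.46048.
Under exogeneity, PAF = [P(Y=1) − p₀] / P(Y=1).
PAF = (0.46048 − 0.254) / 0.46048 ≈ 0.4484

PAF ≈ 0.448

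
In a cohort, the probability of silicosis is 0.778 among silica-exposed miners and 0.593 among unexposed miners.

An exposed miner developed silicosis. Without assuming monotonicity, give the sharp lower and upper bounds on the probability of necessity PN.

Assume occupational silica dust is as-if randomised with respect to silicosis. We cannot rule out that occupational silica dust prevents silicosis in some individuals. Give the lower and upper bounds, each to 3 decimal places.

0.238 ≤ PN ≤ 0.523

Let p₁ = 0.778, p₀ = 0.593.
Under exogeneity alone the bounds on PN are max{0,(p₁−p₀)/p₁} ≤ PN ≤ min{1,(1−p₀)/p₁}.
  lower = (p₁ − p₀)/p₁ = 0.185 / 0.778 ≈ 0.2378
  upper = min{1, (1 − p₀)/p₁} = 0.407 / 0.778 ≈ 0.5231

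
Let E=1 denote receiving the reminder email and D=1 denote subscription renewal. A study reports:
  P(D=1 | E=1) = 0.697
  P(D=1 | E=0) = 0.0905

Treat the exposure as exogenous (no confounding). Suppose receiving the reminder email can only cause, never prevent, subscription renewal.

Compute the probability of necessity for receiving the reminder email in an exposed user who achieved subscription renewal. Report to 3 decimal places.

PN ≈ 0.870

Let p₁ = 0.697, p₀ = 0.0905.
Under exogeneity and monotonicity, PN = (p₁ − p₀) / p₁.
PN = (0.697 − 0.0905) / 0.697 = 0.6065 / 0.697 ≈ 0.8702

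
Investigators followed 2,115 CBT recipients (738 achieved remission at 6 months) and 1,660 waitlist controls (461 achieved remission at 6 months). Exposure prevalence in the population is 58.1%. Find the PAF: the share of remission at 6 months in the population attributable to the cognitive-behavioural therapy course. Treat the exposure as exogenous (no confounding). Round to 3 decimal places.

p₁ = P(outcome | exposed) = 738/2115 = 0.34894
p₀ = P(outcome | unexposed) = 461/1660 = 0.27771
Overall risk P(Y=1) = π·p₁ + (1−π)·p₀ = 0.581×0.34894 + 0.419×0.27771 = 0.31909.
Under exogeneity, PAF = [P(Y=1) − p₀] / P(Y=1).
PAF = (0.31909 − 0.27771) / 0.31909 ≈ 0.1297

PAF ≈ 0.130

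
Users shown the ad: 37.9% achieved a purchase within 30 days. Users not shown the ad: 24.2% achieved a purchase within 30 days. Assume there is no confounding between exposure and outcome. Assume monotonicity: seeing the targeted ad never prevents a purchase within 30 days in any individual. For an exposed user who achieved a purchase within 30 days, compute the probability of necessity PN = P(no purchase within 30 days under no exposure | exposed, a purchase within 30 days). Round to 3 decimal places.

PN ≈ 0.361

p₁ = 0.379, p₀ = 0.242.
Under exogeneity and monotonicity, PN = (p₁ − p₀) / p₁.
PN = (0.379 − 0.242) / 0.379 = 0.137 / 0.379 ≈ 0.3615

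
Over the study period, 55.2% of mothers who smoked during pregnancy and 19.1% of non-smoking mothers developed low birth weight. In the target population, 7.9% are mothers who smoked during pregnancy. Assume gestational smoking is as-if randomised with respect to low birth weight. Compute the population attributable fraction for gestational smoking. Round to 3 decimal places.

p₁ = 0.552, p₀ = 0.191.
Overall risk P(Y=1) = π·p₁ + (1−π)·p₀ = 0.079×0.552 + 0.921×0.191 = 0.21952.
Under exogeneity, PAF = [P(Y=1) − p₀] / P(Y=1).
PAF = (0.21952 − 0.191) / 0.21952 ≈ 0.1299

PAF ≈ 0.130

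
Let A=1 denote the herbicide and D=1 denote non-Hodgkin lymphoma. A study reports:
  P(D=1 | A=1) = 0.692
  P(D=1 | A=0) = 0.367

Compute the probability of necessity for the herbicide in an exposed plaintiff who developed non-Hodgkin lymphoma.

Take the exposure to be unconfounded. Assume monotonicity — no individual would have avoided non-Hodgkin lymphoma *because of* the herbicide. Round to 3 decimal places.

PN ≈ 0.470

Let p₁ = 0.692, p₀ = 0.367.
Under exogeneity and monotonicity, PN = (p₁ − p₀) / p₁.
PN = (0.692 − 0.367) / 0.692 = 0.325 / 0.692 ≈ 0.4697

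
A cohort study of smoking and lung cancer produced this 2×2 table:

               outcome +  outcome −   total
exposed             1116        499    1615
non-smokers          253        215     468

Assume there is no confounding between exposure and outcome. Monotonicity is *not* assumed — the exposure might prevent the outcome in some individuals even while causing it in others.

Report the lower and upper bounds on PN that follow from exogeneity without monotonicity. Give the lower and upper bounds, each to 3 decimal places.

0.218 ≤ PN ≤ 0.665

p₁ = P(outcome | exposed) = 1116/1615 = 0.69102
p₀ = P(outcome | unexposed) = 253/468 = 0.5406
Under exogeneity alone the bounds on PN are max{0,(p₁−p₀)/p₁} ≤ PN ≤ min{1,(1−p₀)/p₁}.
  lower = (p₁ − p₀)/p₁ = 0.15042 / 0.69102 ≈ 0.2177
  upper = min{1, (1 − p₀)/p₁} = 0.4594 / 0.69102 ≈ 0.6648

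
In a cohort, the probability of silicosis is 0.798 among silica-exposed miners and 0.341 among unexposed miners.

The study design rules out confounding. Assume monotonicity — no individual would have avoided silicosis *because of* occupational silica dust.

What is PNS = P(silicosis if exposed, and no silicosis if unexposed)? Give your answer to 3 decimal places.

PNS ≈ 0.457

Let p₁ = 0.798, p₀ = 0.341.
Under exogeneity and monotonicity, PNS = p₁ − p₀.
PNS = 0.798 − 0.341 = 0.457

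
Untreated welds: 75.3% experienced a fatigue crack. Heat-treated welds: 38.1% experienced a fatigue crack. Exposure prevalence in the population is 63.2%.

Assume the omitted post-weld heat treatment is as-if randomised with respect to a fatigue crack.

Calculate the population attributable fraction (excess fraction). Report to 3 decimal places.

p₁ = 0.753, p₀ = 0.381.
Overall risk P(Y=1) = π·p₁ + (1−π)·p₀ = 0.632×0.753 + 0.368×0.381 = 0.6161.
Under exogeneity, PAF = [P(Y=1) − p₀] / P(Y=1).
PAF = (0.6161 − 0.381) / 0.6161 ≈ 0.3816

PAF ≈ 0.382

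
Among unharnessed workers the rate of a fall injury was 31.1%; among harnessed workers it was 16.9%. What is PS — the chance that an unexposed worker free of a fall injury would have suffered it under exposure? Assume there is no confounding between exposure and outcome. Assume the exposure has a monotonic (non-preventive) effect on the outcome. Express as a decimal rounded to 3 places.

p₁ = 0.311, p₀ = 0.169.
Under exogeneity and monotonicity, PS = (p₁ − p₀) / (1 − p₀).
PS = (0.311 − 0.169) / (1 − 0.169) = 0.142 / 0.831 ≈ 0.1709

PS ≈ 0.171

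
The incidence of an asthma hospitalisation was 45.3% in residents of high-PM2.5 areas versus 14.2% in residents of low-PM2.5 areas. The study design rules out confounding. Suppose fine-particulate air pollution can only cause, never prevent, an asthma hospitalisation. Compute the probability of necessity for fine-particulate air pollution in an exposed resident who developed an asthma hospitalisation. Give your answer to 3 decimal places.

PN ≈ 0.687

p₁ = 0.453, p₀ = 0.142.
Under exogeneity and monotonicity, PN = (p₁ − p₀) / p₁.
PN = (0.453 − 0.142) / 0.453 = 0.311 / 0.453 ≈ 0.6865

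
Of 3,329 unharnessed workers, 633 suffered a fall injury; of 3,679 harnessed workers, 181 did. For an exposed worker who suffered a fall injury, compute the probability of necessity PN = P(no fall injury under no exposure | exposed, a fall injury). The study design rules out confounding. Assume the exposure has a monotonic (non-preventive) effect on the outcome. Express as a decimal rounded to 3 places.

PN ≈ 0.741

p₁ = P(outcome | exposed) = 633/3329 = 0.19015
p₀ = P(outcome | unexposed) = 181/3679 = 0.049198
Under exogeneity and monotonicity, PN = (p₁ − p₀) / p₁.
PN = (0.19015 − 0.049198) / 0.19015 = 0.14095 / 0.19015 ≈ 0.7413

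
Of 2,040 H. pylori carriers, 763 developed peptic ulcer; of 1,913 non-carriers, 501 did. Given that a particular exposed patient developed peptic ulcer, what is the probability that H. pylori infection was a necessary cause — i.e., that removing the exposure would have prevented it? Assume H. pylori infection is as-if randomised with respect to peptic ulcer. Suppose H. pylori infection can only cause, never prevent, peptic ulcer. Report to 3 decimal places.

PN ≈ 0.300

p₁ = P(outcome | exposed) = 763/2040 = 0.37402
p₀ = P(outcome | unexposed) = 501/1913 = 0.26189
Under exogeneity and monotonicity, PN = (p₁ − p₀) / p₁.
PN = (0.37402 − 0.26189) / 0.37402 = 0.11213 / 0.37402 ≈ 0.2998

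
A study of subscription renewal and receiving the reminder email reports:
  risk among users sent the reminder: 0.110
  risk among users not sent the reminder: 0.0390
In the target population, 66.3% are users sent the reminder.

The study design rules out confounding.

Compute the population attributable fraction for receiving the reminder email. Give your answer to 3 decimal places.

PAF ≈ 0.547

Let p₁ = 0.11, p₀ = 0.039.
Overall risk P(Y=1) = π·p₁ + (1−π)·p₀ = 0.663×0.11 + 0.337×0.039 = 0.086073.
Under exogeneity, PAF = [P(Y=1) − p₀] / P(Y=1).
PAF = (0.086073 − 0.039) / 0.086073 ≈ 0.5469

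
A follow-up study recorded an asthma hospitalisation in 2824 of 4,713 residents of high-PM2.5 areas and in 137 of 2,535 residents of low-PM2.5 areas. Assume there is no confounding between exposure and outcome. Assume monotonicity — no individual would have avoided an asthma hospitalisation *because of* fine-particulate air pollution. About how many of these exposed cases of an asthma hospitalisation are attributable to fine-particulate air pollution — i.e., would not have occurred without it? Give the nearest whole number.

p₁ = P(outcome | exposed) = 2824/4713 = 0.59919
p₀ = P(outcome | unexposed) = 137/2535 = 0.054043
PN = (p₁ − p₀)/p₁ = (0.59919 − 0.054043) / 0.59919 ≈ 0.90981.
Attributable cases ≈ PN × (exposed cases) = 0.90981 × 2824 ≈ 2569.29.

about 2569 cases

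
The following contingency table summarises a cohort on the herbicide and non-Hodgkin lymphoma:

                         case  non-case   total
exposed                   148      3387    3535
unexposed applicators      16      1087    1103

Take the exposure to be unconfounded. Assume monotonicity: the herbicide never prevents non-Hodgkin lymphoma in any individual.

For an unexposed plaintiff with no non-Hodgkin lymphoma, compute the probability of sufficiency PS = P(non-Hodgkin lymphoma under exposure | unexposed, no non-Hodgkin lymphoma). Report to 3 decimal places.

p₁ = P(outcome | exposed) = 148/3535 = 0.041867
p₀ = P(outcome | unexposed) = 16/1103 = 0.014506
Under exogeneity and monotonicity, PS = (p₁ − p₀)/(1 − p₀).
PS = (0.041867 − 0.014506) / 0.98549 ≈ 0.0278

PS ≈ 0.028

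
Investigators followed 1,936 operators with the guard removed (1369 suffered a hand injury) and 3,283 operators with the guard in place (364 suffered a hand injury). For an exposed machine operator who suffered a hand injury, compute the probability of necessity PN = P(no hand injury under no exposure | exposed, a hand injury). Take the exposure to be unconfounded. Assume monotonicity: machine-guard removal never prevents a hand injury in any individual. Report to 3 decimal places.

p₁ = P(outcome | exposed) = 1369/1936 = 0.70713
p₀ = P(outcome | unexposed) = 364/3283 = 0.11087
Under exogeneity and monotonicity, PN = (p₁ − p₀) / p₁.
PN = (0.70713 − 0.11087) / 0.70713 = 0.59625 / 0.70713 ≈ 0.8432

PN ≈ 0.843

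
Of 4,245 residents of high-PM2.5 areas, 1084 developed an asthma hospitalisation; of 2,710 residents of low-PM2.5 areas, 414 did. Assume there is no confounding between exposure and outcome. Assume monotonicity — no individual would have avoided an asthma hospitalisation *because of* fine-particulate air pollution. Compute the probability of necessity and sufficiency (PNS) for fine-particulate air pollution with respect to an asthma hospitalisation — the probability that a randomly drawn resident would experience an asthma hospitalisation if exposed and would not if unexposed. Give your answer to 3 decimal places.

PNS ≈ 0.103

p₁ = P(outcome | exposed) = 1084/4245 = 0.25536
p₀ = P(outcome | unexposed) = 414/2710 = 0.15277
Under exogeneity and monotonicity, PNS = p₁ − p₀.
PNS = 0.25536 − 0.15277 = 0.10259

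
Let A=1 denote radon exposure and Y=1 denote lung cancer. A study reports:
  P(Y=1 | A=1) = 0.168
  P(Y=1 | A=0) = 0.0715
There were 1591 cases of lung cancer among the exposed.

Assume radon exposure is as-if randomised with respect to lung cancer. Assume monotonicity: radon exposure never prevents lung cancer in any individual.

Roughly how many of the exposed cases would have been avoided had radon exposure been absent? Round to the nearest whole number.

about 914 cases

Let p₁ = 0.168, p₀ = 0.0715.
PN = (p₁ − p₀)/p₁ = (0.168 − 0.0715) / 0.168 ≈ 0.57440.
Attributable cases ≈ PN × (exposed cases) = 0.57440 × 1591 ≈ 913.88.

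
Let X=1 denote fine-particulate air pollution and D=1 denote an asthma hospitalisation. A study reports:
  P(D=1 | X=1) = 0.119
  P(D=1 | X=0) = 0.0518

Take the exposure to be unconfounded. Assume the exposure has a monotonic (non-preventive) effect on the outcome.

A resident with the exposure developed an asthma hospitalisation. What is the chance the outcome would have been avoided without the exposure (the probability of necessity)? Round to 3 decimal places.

Let p₁ = 0.119, p₀ = 0.0518.
Under exogeneity and monotonicity, PN = (p₁ − p₀) / p₁.
PN = (0.119 − 0.0518) / 0.119 = 0.0672 / 0.119 ≈ 0.5647

PN ≈ 0.565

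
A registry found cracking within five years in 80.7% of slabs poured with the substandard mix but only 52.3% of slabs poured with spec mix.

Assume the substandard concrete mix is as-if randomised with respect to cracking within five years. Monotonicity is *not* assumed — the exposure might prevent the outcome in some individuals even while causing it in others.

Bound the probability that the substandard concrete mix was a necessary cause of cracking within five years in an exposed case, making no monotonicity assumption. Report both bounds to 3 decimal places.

p₁ = 0.807, p₀ = 0.523.
Under exogeneity alone the bounds on PN are max{0,(p₁−p₀)/p₁} ≤ PN ≤ min{1,(1−p₀)/p₁}.
  lower = (p₁ − p₀)/p₁ = 0.284 / 0.807 ≈ 0.3519
  upper = min{1, (1 − p₀)/p₁} = 0.477 / 0.807 ≈ 0.5911

0.352 ≤ PN ≤ 0.591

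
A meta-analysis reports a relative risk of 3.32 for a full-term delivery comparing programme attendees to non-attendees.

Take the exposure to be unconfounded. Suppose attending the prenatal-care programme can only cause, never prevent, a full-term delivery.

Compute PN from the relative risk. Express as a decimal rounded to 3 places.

PN ≈ 0.699

Under exogeneity and monotonicity, PN = (RR − 1) / RR = 1 − 1/RR.
PN = (3.32 − 1) / 3.32 = 2.32 / 3.32 ≈ 0.6988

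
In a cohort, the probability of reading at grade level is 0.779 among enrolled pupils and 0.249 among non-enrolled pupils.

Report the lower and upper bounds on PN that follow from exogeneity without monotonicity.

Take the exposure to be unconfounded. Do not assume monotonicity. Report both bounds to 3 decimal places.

0.680 ≤ PN ≤ 0.964

Let p₁ = 0.779, p₀ = 0.249.
Under exogeneity alone the bounds on PN are max{0,(p₁−p₀)/p₁} ≤ PN ≤ min{1,(1−p₀)/p₁}.
  lower = (p₁ − p₀)/p₁ = 0.53 / 0.779 ≈ 0.6804
  upper = min{1, (1 − p₀)/p₁} = 0.751 / 0.779 ≈ 0.9641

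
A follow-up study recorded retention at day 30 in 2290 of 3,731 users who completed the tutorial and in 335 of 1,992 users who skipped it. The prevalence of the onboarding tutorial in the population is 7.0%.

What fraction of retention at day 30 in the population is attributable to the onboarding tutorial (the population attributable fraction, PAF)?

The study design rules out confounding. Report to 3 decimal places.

p₁ = P(outcome | exposed) = 2290/3731 = 0.61378
p₀ = P(outcome | unexposed) = 335/1992 = 0.16817
Overall risk P(Y=1) = π·p₁ + (1−π)·p₀ = 0.07×0.61378 + 0.93×0.16817 = 0.19936.
Under exogeneity, PAF = [P(Y=1) − p₀] / P(Y=1).
PAF = (0.19936 − 0.16817) / 0.19936 ≈ 0.1565

PAF ≈ 0.156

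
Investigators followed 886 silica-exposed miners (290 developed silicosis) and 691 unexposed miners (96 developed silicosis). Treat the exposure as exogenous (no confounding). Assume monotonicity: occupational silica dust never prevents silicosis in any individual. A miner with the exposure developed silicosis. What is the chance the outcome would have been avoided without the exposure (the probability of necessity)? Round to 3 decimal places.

p₁ = P(outcome | exposed) = 290/886 = 0.32731
p₀ = P(outcome | unexposed) = 96/691 = 0.13893
Under exogeneity and monotonicity, PN = (p₁ − p₀) / p₁.
PN = (0.32731 − 0.13893) / 0.32731 = 0.18838 / 0.32731 ≈ 0.5755

PN ≈ 0.576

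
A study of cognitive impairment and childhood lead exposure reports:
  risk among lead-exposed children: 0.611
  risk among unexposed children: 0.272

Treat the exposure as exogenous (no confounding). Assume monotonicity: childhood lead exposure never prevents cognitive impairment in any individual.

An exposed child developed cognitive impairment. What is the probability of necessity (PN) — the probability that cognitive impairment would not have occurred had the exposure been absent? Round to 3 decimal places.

Let p₁ = 0.611, p₀ = 0.272.
Under exogeneity and monotonicity, PN = (p₁ − p₀) / p₁.
PN = (0.611 − 0.272) / 0.611 = 0.339 / 0.611 ≈ 0.5548

PN ≈ 0.555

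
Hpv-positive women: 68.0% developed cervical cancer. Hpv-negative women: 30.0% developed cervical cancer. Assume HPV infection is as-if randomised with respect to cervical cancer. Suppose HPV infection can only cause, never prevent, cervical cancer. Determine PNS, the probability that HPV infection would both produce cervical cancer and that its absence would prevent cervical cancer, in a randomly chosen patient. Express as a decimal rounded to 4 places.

p₁ = 0.68, p₀ = 0.3.
Under exogeneity and monotonicity, PNS = p₁ − p₀.
PNS = 0.68 − 0.3 = 0.38

PNS ≈ 0.3800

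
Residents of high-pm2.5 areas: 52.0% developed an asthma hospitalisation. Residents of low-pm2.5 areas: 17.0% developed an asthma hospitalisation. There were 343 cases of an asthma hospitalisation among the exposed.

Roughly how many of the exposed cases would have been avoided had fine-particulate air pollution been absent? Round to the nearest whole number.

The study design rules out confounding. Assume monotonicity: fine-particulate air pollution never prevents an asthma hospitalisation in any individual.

about 231 cases

p₁ = 0.52, p₀ = 0.17.
PN = (p₁ − p₀)/p₁ = (0.52 − 0.17) / 0.52 ≈ 0.67308.
Attributable cases ≈ PN × (exposed cases) = 0.67308 × 343 ≈ 230.87.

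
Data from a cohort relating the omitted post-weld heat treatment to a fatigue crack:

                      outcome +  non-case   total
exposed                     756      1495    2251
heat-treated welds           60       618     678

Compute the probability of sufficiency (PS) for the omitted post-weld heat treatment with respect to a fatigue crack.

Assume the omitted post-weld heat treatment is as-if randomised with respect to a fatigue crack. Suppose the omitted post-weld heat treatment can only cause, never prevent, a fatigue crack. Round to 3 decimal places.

p₁ = P(outcome | exposed) = 756/2251 = 0.33585
p₀ = P(outcome | unexposed) = 60/678 = 0.088496
Under exogeneity and monotonicity, PS = (p₁ − p₀) / (1 − p₀).
PS = (0.33585 − 0.088496) / (1 − 0.088496) = 0.24736 / 0.9115 ≈ 0.2714

PS ≈ 0.271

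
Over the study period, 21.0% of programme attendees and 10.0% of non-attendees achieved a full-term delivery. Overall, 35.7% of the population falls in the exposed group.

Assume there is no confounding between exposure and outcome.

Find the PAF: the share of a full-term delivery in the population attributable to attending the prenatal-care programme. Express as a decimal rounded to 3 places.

PAF ≈ 0.282

p₁ = 0.21, p₀ = 0.1.
Overall risk P(Y=1) = π·p₁ + (1−π)·p₀ = 0.357×0.21 + 0.643×0.1 = 0.13927.
Under exogeneity, PAF = [P(Y=1) − p₀] / P(Y=1).
PAF = (0.13927 − 0.1) / 0.13927 ≈ 0.2820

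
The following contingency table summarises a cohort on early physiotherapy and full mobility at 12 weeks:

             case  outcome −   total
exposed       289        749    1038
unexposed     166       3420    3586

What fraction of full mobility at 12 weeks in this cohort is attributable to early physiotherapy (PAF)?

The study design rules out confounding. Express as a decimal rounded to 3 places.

p₁ = P(outcome | exposed) = 289/1038 = 0.27842
p₀ = P(outcome | unexposed) = 166/3586 = 0.046291
Exposure prevalence π = 1038/4624 = 0.22448; overall risk P(Y=1) = 0.0984.
Under exogeneity, PAF = [P(Y=1) − p₀]/P(Y=1).
PAF = (0.0984 − 0.046291) / 0.0984 ≈ 0.5296

PAF ≈ 0.530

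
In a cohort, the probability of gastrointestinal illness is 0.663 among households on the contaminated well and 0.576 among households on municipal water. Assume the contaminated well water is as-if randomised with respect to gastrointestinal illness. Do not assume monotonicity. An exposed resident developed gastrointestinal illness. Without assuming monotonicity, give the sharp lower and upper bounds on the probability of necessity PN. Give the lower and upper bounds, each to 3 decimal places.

Let p₁ = 0.663, p₀ = 0.576.
Under exogeneity alone the bounds on PN are max{0,(p₁−p₀)/p₁} ≤ PN ≤ min{1,(1−p₀)/p₁}.
  lower = (p₁ − p₀)/p₁ = 0.087 / 0.663 ≈ 0.1312
  upper = min{1, (1 − p₀)/p₁} = 0.424 / 0.663 ≈ 0.6395

0.131 ≤ PN ≤ 0.640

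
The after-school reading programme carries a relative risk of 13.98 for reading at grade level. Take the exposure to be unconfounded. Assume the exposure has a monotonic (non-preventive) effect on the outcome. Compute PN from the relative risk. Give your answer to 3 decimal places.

Under exogeneity and monotonicity, PN = (RR − 1) / RR = 1 − 1/RR.
PN = (13.98 − 1) / 13.98 = 12.98 / 13.98 ≈ 0.9285

PN ≈ 0.928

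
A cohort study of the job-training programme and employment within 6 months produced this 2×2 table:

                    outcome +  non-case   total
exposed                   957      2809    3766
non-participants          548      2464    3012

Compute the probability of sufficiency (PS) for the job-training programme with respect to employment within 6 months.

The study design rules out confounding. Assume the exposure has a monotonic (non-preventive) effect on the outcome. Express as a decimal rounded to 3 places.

p₁ = P(outcome | exposed) = 957/3766 = 0.25412
p₀ = P(outcome | unexposed) = 548/3012 = 0.18194
Under exogeneity and monotonicity, PS = (p₁ − p₀) / (1 − p₀).
PS = (0.25412 − 0.18194) / (1 − 0.18194) = 0.072177 / 0.81806 ≈ 0.0882

PS ≈ 0.088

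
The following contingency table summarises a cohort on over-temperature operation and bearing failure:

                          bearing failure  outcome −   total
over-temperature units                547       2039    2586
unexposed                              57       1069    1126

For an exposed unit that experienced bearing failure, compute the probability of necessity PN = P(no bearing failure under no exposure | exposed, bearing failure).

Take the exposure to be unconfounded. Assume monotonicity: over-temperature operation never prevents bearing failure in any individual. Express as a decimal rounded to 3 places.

PN ≈ 0.761

p₁ = P(outcome | exposed) = 547/2586 = 0.21152
p₀ = P(outcome | unexposed) = 57/1126 = 0.050622
Under exogeneity and monotonicity, PN = (p₁ − p₀)/p₁.
PN = (0.21152 − 0.050622) / 0.21152 ≈ 0.7607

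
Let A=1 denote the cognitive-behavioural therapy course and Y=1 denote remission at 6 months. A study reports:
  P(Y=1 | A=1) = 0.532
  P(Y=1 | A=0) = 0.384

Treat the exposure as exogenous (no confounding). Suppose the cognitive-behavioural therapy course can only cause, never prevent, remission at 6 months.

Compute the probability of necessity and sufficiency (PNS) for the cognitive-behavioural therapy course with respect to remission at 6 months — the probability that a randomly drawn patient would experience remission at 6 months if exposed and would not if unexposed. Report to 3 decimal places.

PNS ≈ 0.148

Let p₁ = 0.532, p₀ = 0.384.
Under exogeneity and monotonicity, PNS = p₁ − p₀.
PNS = 0.532 − 0.384 = 0.148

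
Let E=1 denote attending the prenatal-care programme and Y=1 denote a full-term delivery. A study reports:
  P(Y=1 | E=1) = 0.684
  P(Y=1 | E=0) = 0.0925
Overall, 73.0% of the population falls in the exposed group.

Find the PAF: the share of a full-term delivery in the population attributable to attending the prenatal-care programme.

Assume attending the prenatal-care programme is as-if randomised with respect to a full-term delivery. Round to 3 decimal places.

PAF ≈ 0.824

Let p₁ = 0.684, p₀ = 0.0925.
Overall risk P(Y=1) = π·p₁ + (1−π)·p₀ = 0.73×0.684 + 0.27×0.0925 = 0.5243.
Under exogeneity, PAF = [P(Y=1) − p₀] / P(Y=1).
PAF = (0.5243 − 0.0925) / 0.5243 ≈ 0.8236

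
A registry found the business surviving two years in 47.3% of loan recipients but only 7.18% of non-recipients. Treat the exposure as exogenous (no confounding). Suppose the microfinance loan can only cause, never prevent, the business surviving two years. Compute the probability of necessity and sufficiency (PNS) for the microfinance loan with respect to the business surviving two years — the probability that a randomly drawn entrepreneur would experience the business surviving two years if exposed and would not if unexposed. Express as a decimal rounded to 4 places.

p₁ = 0.473, p₀ = 0.0718.
Under exogeneity and monotonicity, PNS = p₁ − p₀.
PNS = 0.473 − 0.0718 = 0.4012

PNS ≈ 0.4012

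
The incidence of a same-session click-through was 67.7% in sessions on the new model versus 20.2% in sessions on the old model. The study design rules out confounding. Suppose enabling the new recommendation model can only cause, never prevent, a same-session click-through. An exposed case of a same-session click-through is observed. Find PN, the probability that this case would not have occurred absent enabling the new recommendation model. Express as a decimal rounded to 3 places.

p₁ = 0.677, p₀ = 0.202.
Under exogeneity and monotonicity, PN = (p₁ − p₀) / p₁.
PN = (0.677 − 0.202) / 0.677 = 0.475 / 0.677 ≈ 0.7016

PN ≈ 0.702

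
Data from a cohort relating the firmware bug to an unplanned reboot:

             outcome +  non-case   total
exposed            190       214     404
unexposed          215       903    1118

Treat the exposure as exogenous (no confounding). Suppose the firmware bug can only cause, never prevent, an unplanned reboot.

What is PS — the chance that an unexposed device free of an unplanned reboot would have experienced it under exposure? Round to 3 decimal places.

p₁ = P(outcome | exposed) = 190/404 = 0.4703
p₀ = P(outcome | unexposed) = 215/1118 = 0.19231
Under exogeneity and monotonicity, PS = (p₁ − p₀) / (1 − p₀).
PS = (0.4703 − 0.19231) / (1 − 0.19231) = 0.27799 / 0.80769 ≈ 0.3442

PS ≈ 0.344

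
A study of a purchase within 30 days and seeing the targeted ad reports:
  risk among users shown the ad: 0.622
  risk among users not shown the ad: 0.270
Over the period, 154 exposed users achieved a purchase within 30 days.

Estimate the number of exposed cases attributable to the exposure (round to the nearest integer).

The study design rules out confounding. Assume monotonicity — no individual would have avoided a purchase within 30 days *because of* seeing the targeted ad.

about 87 cases

Let p₁ = 0.622, p₀ = 0.27.
PN = (p₁ − p₀)/p₁ = (0.622 − 0.27) / 0.622 ≈ 0.56592.
Attributable cases ≈ PN × (exposed cases) = 0.56592 × 154 ≈ 87.15.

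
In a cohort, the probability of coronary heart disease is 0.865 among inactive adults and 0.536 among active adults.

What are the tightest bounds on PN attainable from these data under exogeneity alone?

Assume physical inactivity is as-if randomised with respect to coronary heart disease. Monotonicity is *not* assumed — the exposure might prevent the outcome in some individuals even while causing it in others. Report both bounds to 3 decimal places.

0.380 ≤ PN ≤ 0.536

Let p₁ = 0.865, p₀ = 0.536.
Under exogeneity alone the bounds on PN are max{0,(p₁−p₀)/p₁} ≤ PN ≤ min{1,(1−p₀)/p₁}.
  lower = (p₁ − p₀)/p₁ = 0.329 / 0.865 ≈ 0.3803
  upper = min{1, (1 − p₀)/p₁} = 0.464 / 0.865 ≈ 0.5364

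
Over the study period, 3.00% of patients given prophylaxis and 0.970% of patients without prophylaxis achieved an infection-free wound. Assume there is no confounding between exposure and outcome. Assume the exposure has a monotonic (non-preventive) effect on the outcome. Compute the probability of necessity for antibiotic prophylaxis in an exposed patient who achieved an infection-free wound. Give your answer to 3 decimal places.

PN ≈ 0.677

p₁ = 0.03, p₀ = 0.0097.
Under exogeneity and monotonicity, PN = (p₁ − p₀) / p₁.
PN = (0.03 − 0.0097) / 0.03 = 0.0203 / 0.03 ≈ 0.6767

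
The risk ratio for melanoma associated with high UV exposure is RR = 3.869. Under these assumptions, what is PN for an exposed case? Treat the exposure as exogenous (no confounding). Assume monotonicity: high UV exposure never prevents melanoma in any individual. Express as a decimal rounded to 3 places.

Under exogeneity and monotonicity, PN = (RR − 1) / RR = 1 − 1/RR.
PN = (3.869 − 1) / 3.869 = 2.869 / 3.869 ≈ 0.7415

PN ≈ 0.742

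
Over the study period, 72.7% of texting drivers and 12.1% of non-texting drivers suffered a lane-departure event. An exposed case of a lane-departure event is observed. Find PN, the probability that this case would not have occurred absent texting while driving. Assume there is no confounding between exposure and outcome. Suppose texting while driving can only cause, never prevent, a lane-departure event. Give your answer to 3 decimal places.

PN ≈ 0.834

p₁ = 0.727, p₀ = 0.121.
Under exogeneity and monotonicity, PN = (p₁ − p₀) / p₁.
PN = (0.727 − 0.121) / 0.727 = 0.606 / 0.727 ≈ 0.8336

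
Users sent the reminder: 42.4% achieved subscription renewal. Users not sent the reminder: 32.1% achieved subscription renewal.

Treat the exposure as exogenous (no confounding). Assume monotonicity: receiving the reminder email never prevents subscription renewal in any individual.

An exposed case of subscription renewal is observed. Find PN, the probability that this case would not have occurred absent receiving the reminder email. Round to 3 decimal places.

PN ≈ 0.243

p₁ = 0.424, p₀ = 0.321.
Under exogeneity and monotonicity, PN = (p₁ − p₀) / p₁.
PN = (0.424 − 0.321) / 0.424 = 0.103 / 0.424 ≈ 0.2429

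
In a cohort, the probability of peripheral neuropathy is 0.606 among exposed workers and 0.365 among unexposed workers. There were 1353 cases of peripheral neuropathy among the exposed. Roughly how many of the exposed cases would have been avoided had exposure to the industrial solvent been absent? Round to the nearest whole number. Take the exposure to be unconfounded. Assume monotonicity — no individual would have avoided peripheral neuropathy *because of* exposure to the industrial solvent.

Let p₁ = 0.606, p₀ = 0.365.
PN = (p₁ − p₀)/p₁ = (0.606 − 0.365) / 0.606 ≈ 0.39769.
Attributable cases ≈ PN × (exposed cases) = 0.39769 × 1353 ≈ 538.07.

about 538 cases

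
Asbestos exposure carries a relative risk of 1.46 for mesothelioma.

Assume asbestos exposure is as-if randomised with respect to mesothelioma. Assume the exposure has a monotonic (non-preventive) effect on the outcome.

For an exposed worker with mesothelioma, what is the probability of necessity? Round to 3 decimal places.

PN ≈ 0.315

Under exogeneity and monotonicity, PN = (RR − 1) / RR = 1 − 1/RR.
PN = (1.46 − 1) / 1.46 = 0.46 / 1.46 ≈ 0.3151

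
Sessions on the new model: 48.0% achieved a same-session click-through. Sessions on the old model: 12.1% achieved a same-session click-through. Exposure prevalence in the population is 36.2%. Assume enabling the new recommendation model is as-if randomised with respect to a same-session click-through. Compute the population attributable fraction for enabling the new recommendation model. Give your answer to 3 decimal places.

p₁ = 0.48, p₀ = 0.121.
Overall risk P(Y=1) = π·p₁ + (1−π)·p₀ = 0.362×0.48 + 0.638×0.121 = 0.25096.
Under exogeneity, PAF = [P(Y=1) − p₀] / P(Y=1).
PAF = (0.25096 − 0.121) / 0.25096 ≈ 0.5178

PAF ≈ 0.518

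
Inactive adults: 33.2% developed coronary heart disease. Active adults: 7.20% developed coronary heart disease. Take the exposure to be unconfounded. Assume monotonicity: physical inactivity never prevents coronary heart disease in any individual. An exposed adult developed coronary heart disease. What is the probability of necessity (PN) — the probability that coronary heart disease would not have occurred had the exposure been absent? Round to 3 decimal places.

PN ≈ 0.783

p₁ = 0.332, p₀ = 0.072.
Under exogeneity and monotonicity, PN = (p₁ − p₀) / p₁.
PN = (0.332 − 0.072) / 0.332 = 0.26 / 0.332 ≈ 0.7831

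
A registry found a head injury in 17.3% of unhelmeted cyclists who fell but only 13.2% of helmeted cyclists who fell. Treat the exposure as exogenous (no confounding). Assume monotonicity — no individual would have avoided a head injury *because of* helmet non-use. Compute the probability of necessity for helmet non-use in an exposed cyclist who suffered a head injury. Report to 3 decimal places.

p₁ = 0.173, p₀ = 0.132.
Under exogeneity and monotonicity, PN = (p₁ − p₀) / p₁.
PN = (0.173 − 0.132) / 0.173 = 0.041 / 0.173 ≈ 0.2370

PN ≈ 0.237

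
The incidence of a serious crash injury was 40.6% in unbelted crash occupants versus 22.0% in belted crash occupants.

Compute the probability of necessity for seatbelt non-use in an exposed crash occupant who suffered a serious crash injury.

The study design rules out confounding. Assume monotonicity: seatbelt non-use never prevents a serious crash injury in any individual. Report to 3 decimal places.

p₁ = 0.406, p₀ = 0.22.
Under exogeneity and monotonicity, PN = (p₁ − p₀) / p₁.
PN = (0.406 − 0.22) / 0.406 = 0.186 / 0.406 ≈ 0.4581

PN ≈ 0.458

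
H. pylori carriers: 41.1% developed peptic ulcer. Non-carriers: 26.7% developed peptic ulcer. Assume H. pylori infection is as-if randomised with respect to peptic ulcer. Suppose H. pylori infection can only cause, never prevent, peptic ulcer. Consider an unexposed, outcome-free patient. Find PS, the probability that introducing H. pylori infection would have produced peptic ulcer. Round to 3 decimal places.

p₁ = 0.411, p₀ = 0.267.
Under exogeneity and monotonicity, PS = (p₁ − p₀) / (1 − p₀).
PS = (0.411 − 0.267) / (1 − 0.267) = 0.144 / 0.733 ≈ 0.1965

PS ≈ 0.196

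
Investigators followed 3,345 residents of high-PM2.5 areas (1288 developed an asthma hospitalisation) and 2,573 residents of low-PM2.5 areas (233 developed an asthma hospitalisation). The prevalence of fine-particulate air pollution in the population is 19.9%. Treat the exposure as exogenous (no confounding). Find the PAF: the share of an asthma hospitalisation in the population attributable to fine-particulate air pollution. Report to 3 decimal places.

p₁ = P(outcome | exposed) = 1288/3345 = 0.38505
p₀ = P(outcome | unexposed) = 233/2573 = 0.090556
Overall risk P(Y=1) = π·p₁ + (1−π)·p₀ = 0.199×0.38505 + 0.801×0.090556 = 0.14916.
Under exogeneity, PAF = [P(Y=1) − p₀] / P(Y=1).
PAF = (0.14916 − 0.090556) / 0.14916 ≈ 0.3929

PAF ≈ 0.393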